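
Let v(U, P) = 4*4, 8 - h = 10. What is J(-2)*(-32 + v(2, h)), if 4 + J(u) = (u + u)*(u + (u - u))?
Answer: -64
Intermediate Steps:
J(u) = -4 + 2*u² (J(u) = -4 + (u + u)*(u + (u - u)) = -4 + (2*u)*(u + 0) = -4 + (2*u)*u = -4 + 2*u²)
h = -2 (h = 8 - 1*10 = 8 - 10 = -2)
v(U, P) = 16
J(-2)*(-32 + v(2, h)) = (-4 + 2*(-2)²)*(-32 + 16) = (-4 + 2*4)*(-16) = (-4 + 8)*(-16) = 4*(-16) = -64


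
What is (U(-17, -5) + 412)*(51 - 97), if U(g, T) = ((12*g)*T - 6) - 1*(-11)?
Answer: -66102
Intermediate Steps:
U(g, T) = 5 + 12*T*g (U(g, T) = (12*T*g - 6) + 11 = (-6 + 12*T*g) + 11 = 5 + 12*T*g)
(U(-17, -5) + 412)*(51 - 97) = ((5 + 12*(-5)*(-17)) + 412)*(51 - 97) = ((5 + 1020) + 412)*(-46) = (1025 + 412)*(-46) = 1437*(-46) = -66102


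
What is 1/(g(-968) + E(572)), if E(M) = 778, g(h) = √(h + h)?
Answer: 389/303610 - 11*I/151805 ≈ 0.0012812 - 7.2461e-5*I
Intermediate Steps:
g(h) = √2*√h (g(h) = √(2*h) = √2*√h)
1/(g(-968) + E(572)) = 1/(√2*√(-968) + 778) = 1/(√2*(22*I*√2) + 778) = 1/(44*I + 778) = 1/(778 + 44*I) = (778 - 44*I)/607220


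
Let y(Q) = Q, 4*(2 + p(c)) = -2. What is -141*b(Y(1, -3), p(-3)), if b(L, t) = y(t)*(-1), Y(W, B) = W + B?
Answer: -705/2 ≈ -352.50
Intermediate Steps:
p(c) = -5/2 (p(c) = -2 + (¼)*(-2) = -2 - ½ = -5/2)
Y(W, B) = B + W
b(L, t) = -t (b(L, t) = t*(-1) = -t)
-141*b(Y(1, -3), p(-3)) = -(-141)*(-5)/2 = -141*5/2 = -705/2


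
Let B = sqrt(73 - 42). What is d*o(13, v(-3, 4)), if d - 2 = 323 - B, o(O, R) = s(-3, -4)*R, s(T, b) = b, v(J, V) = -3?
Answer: 3900 - 12*sqrt(31) ≈ 3833.2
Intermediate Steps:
o(O, R) = -4*R
B = sqrt(31) ≈ 5.5678
d = 325 - sqrt(31) (d = 2 + (323 - sqrt(31)) = 325 - sqrt(31) ≈ 319.43)
d*o(13, v(-3, 4)) = (325 - sqrt(31))*(-4*(-3)) = (325 - sqrt(31))*12 = 3900 - 12*sqrt(31)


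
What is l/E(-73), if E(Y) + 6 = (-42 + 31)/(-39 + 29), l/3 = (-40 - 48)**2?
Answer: -232320/49 ≈ -4741.2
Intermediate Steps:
l = 23232 (l = 3*(-40 - 48)**2 = 3*(-88)**2 = 3*7744 = 23232)
E(Y) = -49/10 (E(Y) = -6 + (-42 + 31)/(-39 + 29) = -6 - 11/(-10) = -6 - 11*(-1/10) = -6 + 11/10 = -49/10)
l/E(-73) = 23232/(-49/10) = 23232*(-10/49) = -232320/49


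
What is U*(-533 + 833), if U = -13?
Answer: -3900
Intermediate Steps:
U*(-533 + 833) = -13*(-533 + 833) = -13*300 = -3900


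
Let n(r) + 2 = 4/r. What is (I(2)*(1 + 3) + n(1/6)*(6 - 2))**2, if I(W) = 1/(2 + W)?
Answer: 7921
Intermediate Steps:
n(r) = -2 + 4/r
(I(2)*(1 + 3) + n(1/6)*(6 - 2))**2 = ((1 + 3)/(2 + 2) + (-2 + 4/(1/6))*(6 - 2))**2 = (4/4 + (-2 + 4/(1/6))*4)**2 = ((1/4)*4 + (-2 + 4*6)*4)**2 = (1 + (-2 + 24)*4)**2 = (1 + 22*4)**2 = (1 + 88)**2 = 89**2 = 7921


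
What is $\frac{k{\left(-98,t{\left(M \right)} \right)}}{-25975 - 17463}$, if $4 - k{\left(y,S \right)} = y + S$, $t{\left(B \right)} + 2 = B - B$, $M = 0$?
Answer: $- \frac{52}{21719} \approx -0.0023942$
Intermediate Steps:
$t{\left(B \right)} = -2$ ($t{\left(B \right)} = -2 + \left(B - B\right) = -2 + 0 = -2$)
$k{\left(y,S \right)} = 4 - S - y$ ($k{\left(y,S \right)} = 4 - \left(y + S\right) = 4 - \left(S + y\right) = 4 - S - y$)
$\frac{k{\left(-98,t{\left(M \right)} \right)}}{-25975 - 17463} = \frac{4 - -2 - -98}{-25975 - 17463} = \frac{4 + 2 + 98}{-25975 - 17463} = \frac{104}{-43438} = 104 \left(- \frac{1}{43438}\right) = - \frac{52}{21719}$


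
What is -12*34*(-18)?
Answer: 7344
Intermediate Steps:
-12*34*(-18) = -408*(-18) = 7344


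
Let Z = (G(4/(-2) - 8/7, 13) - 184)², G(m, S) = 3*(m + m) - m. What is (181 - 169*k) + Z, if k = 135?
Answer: 845338/49 ≈ 17252.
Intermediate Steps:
G(m, S) = 5*m (G(m, S) = 3*(2*m) - m = 6*m - m = 5*m)
Z = 1954404/49 (Z = (5*(4/(-2) - 8/7) - 184)² = (5*(4*(-½) - 8*⅐) - 184)² = (5*(-2 - 8/7) - 184)² = (5*(-22/7) - 184)² = (-110/7 - 184)² = (-1398/7)² = 1954404/49 ≈ 39886.)
(181 - 169*k) + Z = (181 - 169*135) + 1954404/49 = (181 - 22815) + 1954404/49 = -22634 + 1954404/49 = 845338/49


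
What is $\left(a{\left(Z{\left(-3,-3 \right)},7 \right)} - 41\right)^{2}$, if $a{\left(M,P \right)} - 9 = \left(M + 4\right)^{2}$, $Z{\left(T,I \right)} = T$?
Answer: $961$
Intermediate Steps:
$a{\left(M,P \right)} = 9 + \left(4 + M\right)^{2}$ ($a{\left(M,P \right)} = 9 + \left(M + 4\right)^{2} = 9 + \left(4 + M\right)^{2}$)
$\left(a{\left(Z{\left(-3,-3 \right)},7 \right)} - 41\right)^{2} = \left(\left(9 + \left(4 - 3\right)^{2}\right) - 41\right)^{2} = \left(\left(9 + 1^{2}\right) - 41\right)^{2} = \left(\left(9 + 1\right) - 41\right)^{2} = \left(10 - 41\right)^{2} = \left(-31\right)^{2} = 961$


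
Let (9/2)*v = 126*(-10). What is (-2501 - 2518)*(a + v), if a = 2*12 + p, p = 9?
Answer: 1239693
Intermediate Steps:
v = -280 (v = 2*(126*(-10))/9 = (2/9)*(-1260) = -280)
a = 33 (a = 2*12 + 9 = 24 + 9 = 33)
(-2501 - 2518)*(a + v) = (-2501 - 2518)*(33 - 280) = -5019*(-247) = 1239693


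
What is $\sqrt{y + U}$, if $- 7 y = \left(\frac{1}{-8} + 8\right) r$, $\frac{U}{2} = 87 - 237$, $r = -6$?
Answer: $\frac{i \sqrt{1173}}{2} \approx 17.125 i$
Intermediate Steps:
$U = -300$ ($U = 2 \left(87 - 237\right) = 2 \left(-150\right) = -300$)
$y = \frac{27}{4}$ ($y = - \frac{\left(\frac{1}{-8} + 8\right) \left(-6\right)}{7} = - \frac{\left(- \frac{1}{8} + 8\right) \left(-6\right)}{7} = - \frac{\frac{63}{8} \left(-6\right)}{7} = \left(- \frac{1}{7}\right) \left(- \frac{189}{4}\right) = \frac{27}{4} \approx 6.75$)
$\sqrt{y + U} = \sqrt{\frac{27}{4} - 300} = \sqrt{- \frac{1173}{4}} = \frac{i \sqrt{1173}}{2}$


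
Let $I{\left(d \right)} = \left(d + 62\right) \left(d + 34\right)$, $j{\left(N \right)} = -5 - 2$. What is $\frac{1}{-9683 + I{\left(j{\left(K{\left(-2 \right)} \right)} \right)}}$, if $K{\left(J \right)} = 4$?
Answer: $- \frac{1}{8198} \approx -0.00012198$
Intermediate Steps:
$j{\left(N \right)} = -7$
$I{\left(d \right)} = \left(34 + d\right) \left(62 + d\right)$ ($I{\left(d \right)} = \left(62 + d\right) \left(34 + d\right) = \left(34 + d\right) \left(62 + d\right)$)
$\frac{1}{-9683 + I{\left(j{\left(K{\left(-2 \right)} \right)} \right)}} = \frac{1}{-9683 + \left(2108 + \left(-7\right)^{2} + 96 \left(-7\right)\right)} = \frac{1}{-9683 + \left(2108 + 49 - 672\right)} = \frac{1}{-9683 + 1485} = \frac{1}{-8198} = - \frac{1}{8198}$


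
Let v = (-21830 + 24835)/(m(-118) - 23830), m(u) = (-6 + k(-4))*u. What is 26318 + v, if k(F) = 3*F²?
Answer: 757586943/28786 ≈ 26318.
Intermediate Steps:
m(u) = 42*u (m(u) = (-6 + 3*(-4)²)*u = (-6 + 3*16)*u = (-6 + 48)*u = 42*u)
v = -3005/28786 (v = (-21830 + 24835)/(42*(-118) - 23830) = 3005/(-4956 - 23830) = 3005/(-28786) = 3005*(-1/28786) = -3005/28786 ≈ -0.10439)
26318 + v = 26318 - 3005/28786 = 757586943/28786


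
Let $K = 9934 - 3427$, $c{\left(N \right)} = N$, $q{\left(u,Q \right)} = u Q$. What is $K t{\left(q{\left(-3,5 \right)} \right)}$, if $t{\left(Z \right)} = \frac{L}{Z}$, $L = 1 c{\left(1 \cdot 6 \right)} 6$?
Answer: $- \frac{78084}{5} \approx -15617.0$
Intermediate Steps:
$q{\left(u,Q \right)} = Q u$
$K = 6507$ ($K = 9934 - 3427 = 6507$)
$L = 36$ ($L = 1 \cdot 1 \cdot 6 \cdot 6 = 1 \cdot 6 \cdot 6 = 6 \cdot 6 = 36$)
$t{\left(Z \right)} = \frac{36}{Z}$
$K t{\left(q{\left(-3,5 \right)} \right)} = 6507 \frac{36}{5 \left(-3\right)} = 6507 \frac{36}{-15} = 6507 \cdot 36 \left(- \frac{1}{15}\right) = 6507 \left(- \frac{12}{5}\right) = - \frac{78084}{5}$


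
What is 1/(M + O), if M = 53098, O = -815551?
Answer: -1/762453 ≈ -1.3116e-6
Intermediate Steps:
1/(M + O) = 1/(53098 - 815551) = 1/(-762453) = -1/762453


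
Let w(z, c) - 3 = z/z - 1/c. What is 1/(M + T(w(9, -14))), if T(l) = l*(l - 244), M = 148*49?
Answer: 196/1229929 ≈ 0.00015936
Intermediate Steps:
M = 7252
w(z, c) = 4 - 1/c (w(z, c) = 3 + (z/z - 1/c) = 3 + (1 - 1/c) = 4 - 1/c)
T(l) = l*(-244 + l)
1/(M + T(w(9, -14))) = 1/(7252 + (4 - 1/(-14))*(-244 + (4 - 1/(-14)))) = 1/(7252 + (4 - 1*(-1/14))*(-244 + (4 - 1*(-1/14)))) = 1/(7252 + (4 + 1/14)*(-244 + (4 + 1/14))) = 1/(7252 + 57*(-244 + 57/14)/14) = 1/(7252 + (57/14)*(-3359/14)) = 1/(7252 - 191463/196) = 1/(1229929/196) = 196/1229929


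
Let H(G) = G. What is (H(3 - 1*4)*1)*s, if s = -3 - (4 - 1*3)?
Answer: 4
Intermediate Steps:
s = -4 (s = -3 - (4 - 3) = -3 - 1*1 = -3 - 1 = -4)
(H(3 - 1*4)*1)*s = ((3 - 1*4)*1)*(-4) = ((3 - 4)*1)*(-4) = -1*1*(-4) = -1*(-4) = 4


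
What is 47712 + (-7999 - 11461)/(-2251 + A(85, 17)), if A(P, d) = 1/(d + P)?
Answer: 10956707832/229601 ≈ 47721.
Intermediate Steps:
A(P, d) = 1/(P + d)
47712 + (-7999 - 11461)/(-2251 + A(85, 17)) = 47712 + (-7999 - 11461)/(-2251 + 1/(85 + 17)) = 47712 - 19460/(-2251 + 1/102) = 47712 - 19460/(-229601/102) = 47712 - 19460*(-102/229601) = 47712 + 1984920/229601 = 10956707832/229601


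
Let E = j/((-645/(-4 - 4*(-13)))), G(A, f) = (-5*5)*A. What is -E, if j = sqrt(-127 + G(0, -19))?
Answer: 16*I*sqrt(127)/215 ≈ 0.83866*I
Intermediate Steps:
G(A, f) = -25*A
j = I*sqrt(127) (j = sqrt(-127 - 25*0) = sqrt(-127 + 0) = sqrt(-127) = I*sqrt(127) ≈ 11.269*I)
E = -16*I*sqrt(127)/215 (E = (I*sqrt(127))/((-645/(-4 - 4*(-13)))) = (I*sqrt(127))/((-645/(-4 + 52))) = (I*sqrt(127))/((-645/48)) = (I*sqrt(127))/((-645*1/48)) = (I*sqrt(127))/(-215/16) = (I*sqrt(127))*(-16/215) = -16*I*sqrt(127)/215 ≈ -0.83866*I)
-E = -(-16)*I*sqrt(127)/215 = 16*I*sqrt(127)/215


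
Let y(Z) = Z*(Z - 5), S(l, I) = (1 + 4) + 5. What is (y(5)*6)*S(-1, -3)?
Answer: 0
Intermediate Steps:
S(l, I) = 10 (S(l, I) = 5 + 5 = 10)
y(Z) = Z*(-5 + Z)
(y(5)*6)*S(-1, -3) = ((5*(-5 + 5))*6)*10 = ((5*0)*6)*10 = (0*6)*10 = 0*10 = 0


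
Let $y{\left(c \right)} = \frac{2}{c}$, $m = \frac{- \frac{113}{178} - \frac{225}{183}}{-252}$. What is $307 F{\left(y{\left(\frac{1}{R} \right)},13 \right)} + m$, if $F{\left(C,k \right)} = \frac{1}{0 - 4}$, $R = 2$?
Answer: $- \frac{209984335}{2736216} \approx -76.743$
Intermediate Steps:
$m = \frac{20243}{2736216}$ ($m = \left(\left(-113\right) \frac{1}{178} - \frac{75}{61}\right) \left(- \frac{1}{252}\right) = \left(- \frac{113}{178} - \frac{75}{61}\right) \left(- \frac{1}{252}\right) = \left(- \frac{20243}{10858}\right) \left(- \frac{1}{252}\right) = \frac{20243}{2736216} \approx 0.0073982$)
$F{\left(C,k \right)} = - \frac{1}{4}$ ($F{\left(C,k \right)} = \frac{1}{-4} = - \frac{1}{4}$)
$307 F{\left(y{\left(\frac{1}{R} \right)},13 \right)} + m = 307 \left(- \frac{1}{4}\right) + \frac{20243}{2736216} = - \frac{307}{4} + \frac{20243}{2736216} = - \frac{209984335}{2736216}$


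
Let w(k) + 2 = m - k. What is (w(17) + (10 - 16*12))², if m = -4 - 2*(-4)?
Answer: 38809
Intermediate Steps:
m = 4 (m = -4 + 8 = 4)
w(k) = 2 - k (w(k) = -2 + (4 - k) = 2 - k)
(w(17) + (10 - 16*12))² = ((2 - 1*17) + (10 - 16*12))² = ((2 - 17) + (10 - 192))² = (-15 - 182)² = (-197)² = 38809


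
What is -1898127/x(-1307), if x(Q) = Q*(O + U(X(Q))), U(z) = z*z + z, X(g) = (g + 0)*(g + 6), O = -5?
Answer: 632709/1259680355176219 ≈ 5.0228e-10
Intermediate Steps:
X(g) = g*(6 + g)
U(z) = z + z² (U(z) = z² + z = z + z²)
x(Q) = Q*(-5 + Q*(1 + Q*(6 + Q))*(6 + Q)) (x(Q) = Q*(-5 + (Q*(6 + Q))*(1 + Q*(6 + Q))) = Q*(-5 + Q*(1 + Q*(6 + Q))*(6 + Q)))
-1898127/x(-1307) = -1898127*(-1/(1307*(-5 - 1307*(1 - 1307*(6 - 1307))*(6 - 1307)))) = -1898127*(-1/(1307*(-5 - 1307*(1 - 1307*(-1301))*(-1301)))) = -1898127*(-1/(1307*(-5 - 1307*(1 + 1700407)*(-1301)))) = -1898127*(-1/(1307*(-5 - 1307*1700408*(-1301)))) = -1898127*(-1/(1307*(-5 + 2891385666056))) = -1898127/((-1307*2891385666051)) = -1898127/(-3779041065528657) = -1898127*(-1/3779041065528657) = 632709/1259680355176219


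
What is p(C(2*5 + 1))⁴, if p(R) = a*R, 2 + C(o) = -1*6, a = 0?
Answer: 0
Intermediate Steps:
C(o) = -8 (C(o) = -2 - 1*6 = -2 - 6 = -8)
p(R) = 0 (p(R) = 0*R = 0)
p(C(2*5 + 1))⁴ = 0⁴ = 0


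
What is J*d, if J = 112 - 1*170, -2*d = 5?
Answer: 145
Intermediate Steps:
d = -5/2 (d = -½*5 = -5/2 ≈ -2.5000)
J = -58 (J = 112 - 170 = -58)
J*d = -58*(-5/2) = 145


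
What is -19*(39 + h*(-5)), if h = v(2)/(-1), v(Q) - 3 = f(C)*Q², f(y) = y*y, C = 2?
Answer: -2546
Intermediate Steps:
f(y) = y²
v(Q) = 3 + 4*Q² (v(Q) = 3 + 2²*Q² = 3 + 4*Q²)
h = -19 (h = (3 + 4*2²)/(-1) = (3 + 4*4)*(-1) = (3 + 16)*(-1) = 19*(-1) = -19)
-19*(39 + h*(-5)) = -19*(39 - 19*(-5)) = -19*(39 + 95) = -19*134 = -2546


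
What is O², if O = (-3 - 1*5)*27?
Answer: 46656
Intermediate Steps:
O = -216 (O = (-3 - 5)*27 = -8*27 = -216)
O² = (-216)² = 46656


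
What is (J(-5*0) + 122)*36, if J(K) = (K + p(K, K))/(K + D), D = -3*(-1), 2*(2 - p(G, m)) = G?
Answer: 4416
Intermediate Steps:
p(G, m) = 2 - G/2
D = 3
J(K) = (2 + K/2)/(3 + K) (J(K) = (K + (2 - K/2))/(K + 3) = (2 + K/2)/(3 + K))
(J(-5*0) + 122)*36 = ((4 - 5*0)/(2*(3 - 5*0)) + 122)*36 = ((4 + 0)/(2*(3 + 0)) + 122)*36 = ((½)*4/3 + 122)*36 = ((½)*(⅓)*4 + 122)*36 = (⅔ + 122)*36 = (368/3)*36 = 4416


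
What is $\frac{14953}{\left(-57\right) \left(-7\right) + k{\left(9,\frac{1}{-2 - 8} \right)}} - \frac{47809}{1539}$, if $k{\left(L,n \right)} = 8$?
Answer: $\frac{3554404}{626373} \approx 5.6746$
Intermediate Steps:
$\frac{14953}{\left(-57\right) \left(-7\right) + k{\left(9,\frac{1}{-2 - 8} \right)}} - \frac{47809}{1539} = \frac{14953}{\left(-57\right) \left(-7\right) + 8} - \frac{47809}{1539} = \frac{14953}{399 + 8} - \frac{47809}{1539} = \frac{14953}{407} - \frac{47809}{1539} = \frac{3554404}{626373}$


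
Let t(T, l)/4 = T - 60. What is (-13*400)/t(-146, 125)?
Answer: 650/103 ≈ 6.3107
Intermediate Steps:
t(T, l) = -240 + 4*T (t(T, l) = 4*(T - 60) = 4*(-60 + T) = -240 + 4*T)
(-13*400)/t(-146, 125) = (-13*400)/(-240 + 4*(-146)) = -5200/(-240 - 584) = -5200/(-824) = -5200*(-1/824) = 650/103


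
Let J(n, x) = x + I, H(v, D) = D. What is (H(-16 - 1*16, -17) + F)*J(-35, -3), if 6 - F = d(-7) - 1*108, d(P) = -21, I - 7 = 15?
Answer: 2242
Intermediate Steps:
I = 22 (I = 7 + 15 = 22)
J(n, x) = 22 + x (J(n, x) = x + 22 = 22 + x)
F = 135 (F = 6 - (-21 - 1*108) = 6 - (-21 - 108) = 6 - 1*(-129) = 6 + 129 = 135)
(H(-16 - 1*16, -17) + F)*J(-35, -3) = (-17 + 135)*(22 - 3) = 118*19 = 2242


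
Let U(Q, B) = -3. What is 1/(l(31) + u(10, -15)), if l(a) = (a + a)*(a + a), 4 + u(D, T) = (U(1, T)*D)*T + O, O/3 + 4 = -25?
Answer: 1/4203 ≈ 0.00023793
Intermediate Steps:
O = -87 (O = -12 + 3*(-25) = -12 - 75 = -87)
u(D, T) = -91 - 3*D*T (u(D, T) = -4 + ((-3*D)*T - 87) = -4 + (-3*D*T - 87) = -4 + (-87 - 3*D*T) = -91 - 3*D*T)
l(a) = 4*a² (l(a) = (2*a)*(2*a) = 4*a²)
1/(l(31) + u(10, -15)) = 1/(4*31² + (-91 - 3*10*(-15))) = 1/(4*961 + (-91 + 450)) = 1/(3844 + 359) = 1/4203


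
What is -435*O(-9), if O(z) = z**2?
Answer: -35235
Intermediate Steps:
-435*O(-9) = -435*(-9)**2 = -435*81 = -35235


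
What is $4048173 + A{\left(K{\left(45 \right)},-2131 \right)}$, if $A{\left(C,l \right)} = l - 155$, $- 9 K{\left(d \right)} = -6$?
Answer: $4045887$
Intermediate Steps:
$K{\left(d \right)} = \frac{2}{3}$ ($K{\left(d \right)} = \left(- \frac{1}{9}\right) \left(-6\right) = \frac{2}{3}$)
$A{\left(C,l \right)} = -155 + l$
$4048173 + A{\left(K{\left(45 \right)},-2131 \right)} = 4048173 - 2286 = 4045887$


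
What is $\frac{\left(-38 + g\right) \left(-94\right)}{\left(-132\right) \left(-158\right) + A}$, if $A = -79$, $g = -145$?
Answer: $\frac{17202}{20777} \approx 0.82793$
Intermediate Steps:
$\frac{\left(-38 + g\right) \left(-94\right)}{\left(-132\right) \left(-158\right) + A} = \frac{\left(-38 - 145\right) \left(-94\right)}{\left(-132\right) \left(-158\right) - 79} = \frac{\left(-183\right) \left(-94\right)}{20856 - 79} = \frac{17202}{20777}$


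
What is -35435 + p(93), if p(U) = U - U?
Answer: -35435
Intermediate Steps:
p(U) = 0
-35435 + p(93) = -35435 + 0 = -35435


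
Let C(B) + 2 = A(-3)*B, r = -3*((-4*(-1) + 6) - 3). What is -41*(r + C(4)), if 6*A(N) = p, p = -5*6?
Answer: 1763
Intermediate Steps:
p = -30
A(N) = -5 (A(N) = (⅙)*(-30) = -5)
r = -21 (r = -3*((4 + 6) - 3) = -3*(10 - 3) = -3*7 = -21)
C(B) = -2 - 5*B
-41*(r + C(4)) = -41*(-21 + (-2 - 5*4)) = -41*(-21 + (-2 - 20)) = -41*(-21 - 22) = -41*(-43) = 1763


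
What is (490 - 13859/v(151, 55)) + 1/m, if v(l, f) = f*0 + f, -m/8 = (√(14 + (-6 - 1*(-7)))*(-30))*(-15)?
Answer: 13091/55 - √15/54000 ≈ 238.02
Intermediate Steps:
m = -3600*√15 (m = -8*√(14 + (-6 - 1*(-7)))*(-30)*(-15) = -8*√(14 + (-6 + 7))*(-30)*(-15) = -8*√(14 + 1)*(-30)*(-15) = -8*√15*(-30)*(-15) = -8*(-30*√15)*(-15) = -3600*√15 ≈ -13943.)
v(l, f) = f (v(l, f) = 0 + f = f)
(490 - 13859/v(151, 55)) + 1/m = (490 - 13859/55) + 1/(-3600*√15) = (490 - 13859*1/55) - √15/54000 = (490 - 13859/55) - √15/54000 = 13091/55 - √15/54000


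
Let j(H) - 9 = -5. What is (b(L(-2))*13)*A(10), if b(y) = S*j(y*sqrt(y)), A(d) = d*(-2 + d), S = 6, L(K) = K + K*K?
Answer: 24960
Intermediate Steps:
L(K) = K + K**2
j(H) = 4 (j(H) = 9 - 5 = 4)
b(y) = 24 (b(y) = 6*4 = 24)
(b(L(-2))*13)*A(10) = (24*13)*(10*(-2 + 10)) = 312*(10*8) = 312*80 = 24960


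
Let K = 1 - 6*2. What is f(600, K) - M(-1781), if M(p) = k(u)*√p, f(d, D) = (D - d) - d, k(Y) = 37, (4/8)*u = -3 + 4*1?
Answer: -1211 - 37*I*√1781 ≈ -1211.0 - 1561.5*I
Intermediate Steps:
u = 2 (u = 2*(-3 + 4*1) = 2*(-3 + 4) = 2*1 = 2)
K = -11 (K = 1 - 12 = -11)
f(d, D) = D - 2*d
M(p) = 37*√p
f(600, K) - M(-1781) = (-11 - 2*600) - 37*√(-1781) = (-11 - 1200) - 37*I*√1781 = -1211 - 37*I*√1781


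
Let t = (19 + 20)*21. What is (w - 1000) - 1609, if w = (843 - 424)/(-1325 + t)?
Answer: -1320573/506 ≈ -2609.8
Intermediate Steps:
t = 819 (t = 39*21 = 819)
w = -419/506 (w = (843 - 424)/(-1325 + 819) = 419/(-506) = 419*(-1/506) = -419/506 ≈ -0.82806)
(w - 1000) - 1609 = (-419/506 - 1000) - 1609 = -506419/506 - 1609 = -1320573/506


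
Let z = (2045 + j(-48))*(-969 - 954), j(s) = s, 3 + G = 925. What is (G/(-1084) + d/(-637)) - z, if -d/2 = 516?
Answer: 1325855379361/345254 ≈ 3.8402e+6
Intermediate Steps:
G = 922 (G = -3 + 925 = 922)
d = -1032 (d = -2*516 = -1032)
z = -3840231 (z = (2045 - 48)*(-969 - 954) = 1997*(-1923) = -3840231)
(G/(-1084) + d/(-637)) - z = (922/(-1084) - 1032/(-637)) - 1*(-3840231) = (922*(-1/1084) - 1032*(-1/637)) + 3840231 = (-461/542 + 1032/637) + 3840231 = 265687/345254 + 3840231 = 1325855379361/345254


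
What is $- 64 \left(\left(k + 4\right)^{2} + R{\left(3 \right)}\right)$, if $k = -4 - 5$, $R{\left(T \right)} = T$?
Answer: $-1792$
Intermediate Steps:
$k = -9$
$- 64 \left(\left(k + 4\right)^{2} + R{\left(3 \right)}\right) = - 64 \left(\left(-9 + 4\right)^{2} + 3\right) = - 64 \left(\left(-5\right)^{2} + 3\right) = - 64 \left(25 + 3\right) = \left(-64\right) 28 = -1792$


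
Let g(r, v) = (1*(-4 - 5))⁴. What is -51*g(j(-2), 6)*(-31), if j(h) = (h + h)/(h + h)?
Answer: 10372941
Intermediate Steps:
j(h) = 1 (j(h) = (2*h)/((2*h)) = (2*h)*(1/(2*h)) = 1)
g(r, v) = 6561 (g(r, v) = (1*(-9))⁴ = (-9)⁴ = 6561)
-51*g(j(-2), 6)*(-31) = -51*6561*(-31) = -334611*(-31) = 10372941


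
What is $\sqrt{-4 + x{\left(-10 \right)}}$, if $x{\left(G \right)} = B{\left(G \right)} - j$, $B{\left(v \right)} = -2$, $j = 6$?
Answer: $2 i \sqrt{3} \approx 3.4641 i$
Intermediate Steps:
$x{\left(G \right)} = -8$ ($x{\left(G \right)} = -2 - 6 = -8$)
$\sqrt{-4 + x{\left(-10 \right)}} = \sqrt{-4 - 8} = \sqrt{-12} = 2 i \sqrt{3}$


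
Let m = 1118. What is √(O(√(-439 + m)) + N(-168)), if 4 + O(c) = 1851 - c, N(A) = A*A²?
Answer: √(-4739785 - √679) ≈ 2177.1*I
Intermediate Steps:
N(A) = A³
O(c) = 1847 - c (O(c) = -4 + (1851 - c) = 1847 - c)
√(O(√(-439 + m)) + N(-168)) = √((1847 - √(-439 + 1118)) + (-168)³) = √((1847 - √679) - 4741632) = √(-4739785 - √679)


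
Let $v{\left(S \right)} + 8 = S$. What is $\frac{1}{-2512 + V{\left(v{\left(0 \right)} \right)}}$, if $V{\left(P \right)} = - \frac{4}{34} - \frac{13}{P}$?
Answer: $- \frac{136}{341427} \approx -0.00039833$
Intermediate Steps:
$v{\left(S \right)} = -8 + S$
$V{\left(P \right)} = - \frac{2}{17} - \frac{13}{P}$ ($V{\left(P \right)} = \left(-4\right) \frac{1}{34} - \frac{13}{P} = - \frac{2}{17} - \frac{13}{P}$)
$\frac{1}{-2512 + V{\left(v{\left(0 \right)} \right)}} = \frac{1}{-2512 - \left(\frac{2}{17} + \frac{13}{-8 + 0}\right)} = \frac{1}{-2512 - \left(\frac{2}{17} + \frac{13}{-8}\right)} = \frac{1}{-2512 - - \frac{205}{136}} = \frac{1}{-2512 + \left(- \frac{2}{17} + \frac{13}{8}\right)} = \frac{1}{-2512 + \frac{205}{136}} = \frac{1}{- \frac{341427}{136}} = - \frac{136}{341427}$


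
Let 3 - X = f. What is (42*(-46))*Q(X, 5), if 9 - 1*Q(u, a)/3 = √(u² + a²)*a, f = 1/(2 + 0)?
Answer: -52164 + 72450*√5 ≈ 1.0984e+5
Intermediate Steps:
f = ½ (f = 1/2 = ½ ≈ 0.50000)
X = 5/2 (X = 3 - 1*½ = 3 - ½ = 5/2 ≈ 2.5000)
Q(u, a) = 27 - 3*a*√(a² + u²) (Q(u, a) = 27 - 3*√(u² + a²)*a = 27 - 3*√(a² + u²)*a = 27 - 3*a*√(a² + u²))
(42*(-46))*Q(X, 5) = (42*(-46))*(27 - 3*5*√(5² + (5/2)²)) = -1932*(27 - 3*5*√(25 + 25/4)) = -1932*(27 - 3*5*√(125/4)) = -1932*(27 - 3*5*5*√5/2) = -1932*(27 - 75*√5/2) = -52164 + 72450*√5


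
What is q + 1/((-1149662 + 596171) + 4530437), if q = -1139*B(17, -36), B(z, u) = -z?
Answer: 77005605399/3976946 ≈ 19363.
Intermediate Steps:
q = 19363 (q = -(-1139)*17 = -1139*(-17) = 19363)
q + 1/((-1149662 + 596171) + 4530437) = 19363 + 1/((-1149662 + 596171) + 4530437) = 19363 + 1/(-553491 + 4530437) = 19363 + 1/3976946 = 77005605399/3976946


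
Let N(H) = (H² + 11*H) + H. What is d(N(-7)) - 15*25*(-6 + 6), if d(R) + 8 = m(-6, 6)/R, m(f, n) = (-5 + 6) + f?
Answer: -55/7 ≈ -7.8571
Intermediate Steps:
N(H) = H² + 12*H
m(f, n) = 1 + f
d(R) = -8 - 5/R (d(R) = -8 + (1 - 6)/R = -8 - 5/R)
d(N(-7)) - 15*25*(-6 + 6) = (-8 - 5*(-1/(7*(12 - 7)))) - 15*25*(-6 + 6) = (-8 - 5/((-7*5))) - 375*0 = (-8 - 5/(-35)) - 1*0 = (-8 - 5*(-1/35)) + 0 = (-8 + ⅐) + 0 = -55/7 + 0 = -55/7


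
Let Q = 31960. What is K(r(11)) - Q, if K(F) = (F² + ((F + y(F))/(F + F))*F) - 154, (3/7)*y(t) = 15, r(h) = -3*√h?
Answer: -63995/2 - 3*√11/2 ≈ -32002.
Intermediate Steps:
y(t) = 35 (y(t) = (7/3)*15 = 35)
K(F) = -273/2 + F² + F/2 (K(F) = (F² + ((F + 35)/(F + F))*F) - 154 = (F² + ((35 + F)/((2*F)))*F) - 154 = (F² + ((35 + F)*(1/(2*F)))*F) - 154 = (F² + ((35 + F)/(2*F))*F) - 154 = (F² + (35/2 + F/2)) - 154 = (35/2 + F² + F/2) - 154 = -273/2 + F² + F/2)
K(r(11)) - Q = (-273/2 + (-3*√11)² + (-3*√11)/2) - 1*31960 = (-273/2 + 99 - 3*√11/2) - 31960 = (-75/2 - 3*√11/2) - 31960 = -63995/2 - 3*√11/2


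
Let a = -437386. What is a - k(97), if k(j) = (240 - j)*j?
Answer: -451257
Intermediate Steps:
k(j) = j*(240 - j)
a - k(97) = -437386 - 97*(240 - 1*97) = -437386 - 97*(240 - 97) = -437386 - 97*143 = -437386 - 1*13871 = -437386 - 13871 = -451257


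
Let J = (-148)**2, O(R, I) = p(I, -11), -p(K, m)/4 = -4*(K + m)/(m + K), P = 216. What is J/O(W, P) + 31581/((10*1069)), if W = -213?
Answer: 14666191/10690 ≈ 1372.0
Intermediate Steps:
p(K, m) = 16 (p(K, m) = -(-16)*(K + m)/(m + K) = -(-16)*(K + m)/(K + m) = -(-16) = -4*(-4) = 16)
O(R, I) = 16
J = 21904
J/O(W, P) + 31581/((10*1069)) = 21904/16 + 31581/((10*1069)) = 21904*(1/16) + 31581/10690 = 1369 + 31581*(1/10690) = 1369 + 31581/10690 = 14666191/10690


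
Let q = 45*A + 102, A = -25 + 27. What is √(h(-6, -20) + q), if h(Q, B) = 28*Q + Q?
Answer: 3*√2 ≈ 4.2426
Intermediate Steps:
A = 2
q = 192 (q = 45*2 + 102 = 90 + 102 = 192)
h(Q, B) = 29*Q
√(h(-6, -20) + q) = √(29*(-6) + 192) = √(-174 + 192) = √18 = 3*√2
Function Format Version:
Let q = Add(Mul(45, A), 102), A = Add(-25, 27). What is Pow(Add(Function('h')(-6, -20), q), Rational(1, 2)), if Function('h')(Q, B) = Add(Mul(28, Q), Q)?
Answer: Mul(3, Pow(2, Rational(1, 2))) ≈ 4.2426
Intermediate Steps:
A = 2
q = 192 (q = Add(Mul(45, 2), 102) = Add(90, 102) = 192)
Function('h')(Q, B) = Mul(29, Q)
Pow(Add(Function('h')(-6, -20), q), Rational(1, 2)) = Pow(Add(Mul(29, -6), 192), Rational(1, 2)) = Pow(Add(-174, 192), Rational(1, 2)) = Pow(18, Rational(1, 2)) = Mul(3, Pow(2, Rational(1, 2)))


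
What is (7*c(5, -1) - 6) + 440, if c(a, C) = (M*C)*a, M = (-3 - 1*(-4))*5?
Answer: 259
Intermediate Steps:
M = 5 (M = (-3 + 4)*5 = 1*5 = 5)
c(a, C) = 5*C*a (c(a, C) = (5*C)*a = 5*C*a)
(7*c(5, -1) - 6) + 440 = (7*(5*(-1)*5) - 6) + 440 = (7*(-25) - 6) + 440 = (-175 - 6) + 440 = -181 + 440 = 259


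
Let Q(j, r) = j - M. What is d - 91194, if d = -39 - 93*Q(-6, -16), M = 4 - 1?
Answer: -90396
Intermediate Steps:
M = 3
Q(j, r) = -3 + j (Q(j, r) = j - 1*3 = j - 3 = -3 + j)
d = 798 (d = -39 - 93*(-3 - 6) = -39 - 93*(-9) = -39 + 837 = 798)
d - 91194 = 798 - 91194 = -90396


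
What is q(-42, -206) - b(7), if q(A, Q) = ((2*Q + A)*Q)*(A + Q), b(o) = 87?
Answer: -23194039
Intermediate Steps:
q(A, Q) = Q*(A + Q)*(A + 2*Q) (q(A, Q) = ((A + 2*Q)*Q)*(A + Q) = (Q*(A + 2*Q))*(A + Q) = Q*(A + Q)*(A + 2*Q))
q(-42, -206) - b(7) = -206*((-42)**2 + 2*(-206)**2 + 3*(-42)*(-206)) - 1*87 = -206*(1764 + 2*42436 + 25956) - 87 = -206*(1764 + 84872 + 25956) - 87 = -206*112592 - 87 = -23193952 - 87 = -23194039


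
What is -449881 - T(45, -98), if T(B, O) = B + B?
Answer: -449971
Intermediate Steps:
T(B, O) = 2*B
-449881 - T(45, -98) = -449881 - 2*45 = -449881 - 1*90 = -449881 - 90 = -449971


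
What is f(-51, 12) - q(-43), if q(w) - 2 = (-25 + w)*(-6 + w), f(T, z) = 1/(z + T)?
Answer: -130027/39 ≈ -3334.0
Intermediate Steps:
f(T, z) = 1/(T + z)
q(w) = 2 + (-25 + w)*(-6 + w)
f(-51, 12) - q(-43) = 1/(-51 + 12) - (152 + (-43)² - 31*(-43)) = 1/(-39) - (152 + 1849 + 1333) = -1/39 - 1*3334 = -1/39 - 3334 = -130027/39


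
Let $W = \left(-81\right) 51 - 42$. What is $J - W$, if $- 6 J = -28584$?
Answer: $8937$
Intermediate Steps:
$J = 4764$ ($J = \left(- \frac{1}{6}\right) \left(-28584\right) = 4764$)
$W = -4173$ ($W = -4131 - 42 = -4173$)
$J - W = 4764 - -4173 = 4764 + 4173 = 8937$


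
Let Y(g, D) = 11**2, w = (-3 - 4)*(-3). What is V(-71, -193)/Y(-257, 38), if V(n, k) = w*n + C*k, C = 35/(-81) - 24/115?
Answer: -12736648/1127115 ≈ -11.300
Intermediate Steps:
C = -5969/9315 (C = 35*(-1/81) - 24*1/115 = -35/81 - 24/115 = -5969/9315 ≈ -0.64079)
w = 21 (w = -7*(-3) = 21)
Y(g, D) = 121
V(n, k) = 21*n - 5969*k/9315
V(-71, -193)/Y(-257, 38) = (21*(-71) - 5969/9315*(-193))/121 = (-1491 + 1152017/9315)*(1/121) = -12736648/9315*1/121 = -12736648/1127115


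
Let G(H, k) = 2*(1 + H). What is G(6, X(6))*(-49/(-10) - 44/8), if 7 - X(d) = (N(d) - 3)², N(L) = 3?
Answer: -42/5 ≈ -8.4000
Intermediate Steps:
X(d) = 7 (X(d) = 7 - (3 - 3)² = 7 - 1*0² = 7 - 1*0 = 7 + 0 = 7)
G(H, k) = 2 + 2*H
G(6, X(6))*(-49/(-10) - 44/8) = (2 + 2*6)*(-49/(-10) - 44/8) = (2 + 12)*(-49*(-⅒) - 44*⅛) = 14*(49/10 - 11/2) = 14*(-⅗) = -42/5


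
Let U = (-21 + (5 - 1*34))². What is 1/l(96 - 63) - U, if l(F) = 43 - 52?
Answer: -22501/9 ≈ -2500.1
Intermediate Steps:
l(F) = -9
U = 2500 (U = (-21 + (5 - 34))² = (-21 - 29)² = (-50)² = 2500)
1/l(96 - 63) - U = 1/(-9) - 1*2500 = -⅑ - 2500 = -22501/9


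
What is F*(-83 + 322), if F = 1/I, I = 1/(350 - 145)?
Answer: 48995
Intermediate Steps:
I = 1/205 ≈ 0.0048781
F = 205 (F = 1/(1/205) = 205)
F*(-83 + 322) = 205*(-83 + 322) = 205*239 = 48995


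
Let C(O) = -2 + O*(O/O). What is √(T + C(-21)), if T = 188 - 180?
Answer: I*√15 ≈ 3.873*I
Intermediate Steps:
C(O) = -2 + O (C(O) = -2 + O*1 = -2 + O)
T = 8
√(T + C(-21)) = √(8 + (-2 - 21)) = √(8 - 23) = √(-15) = I*√15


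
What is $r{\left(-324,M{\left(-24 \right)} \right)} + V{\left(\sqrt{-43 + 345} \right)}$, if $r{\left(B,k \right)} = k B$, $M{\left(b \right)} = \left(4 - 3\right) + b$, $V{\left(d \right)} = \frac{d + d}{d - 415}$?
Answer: $\frac{1281169592}{171923} - \frac{830 \sqrt{302}}{171923} \approx 7451.9$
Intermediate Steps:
$V{\left(d \right)} = \frac{2 d}{-415 + d}$
$M{\left(b \right)} = 1 + b$
$r{\left(B,k \right)} = B k$
$r{\left(-324,M{\left(-24 \right)} \right)} + V{\left(\sqrt{-43 + 345} \right)} = - 324 \left(1 - 24\right) + \frac{2 \sqrt{-43 + 345}}{-415 + \sqrt{-43 + 345}} = \left(-324\right) \left(-23\right) + \frac{2 \sqrt{302}}{-415 + \sqrt{302}} = 7452 + \frac{2 \sqrt{302}}{-415 + \sqrt{302}}$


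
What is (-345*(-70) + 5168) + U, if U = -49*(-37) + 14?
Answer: 31145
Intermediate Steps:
U = 1827 (U = 1813 + 14 = 1827)
(-345*(-70) + 5168) + U = (-345*(-70) + 5168) + 1827 = (24150 + 5168) + 1827 = 29318 + 1827 = 31145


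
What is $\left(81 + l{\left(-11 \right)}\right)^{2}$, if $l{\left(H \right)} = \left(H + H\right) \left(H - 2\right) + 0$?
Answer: $134689$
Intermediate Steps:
$l{\left(H \right)} = 2 H \left(-2 + H\right)$ ($l{\left(H \right)} = 2 H \left(-2 + H\right) + 0 = 2 H \left(-2 + H\right)$)
$\left(81 + l{\left(-11 \right)}\right)^{2} = \left(81 + 2 \left(-11\right) \left(-2 - 11\right)\right)^{2} = \left(81 + 2 \left(-11\right) \left(-13\right)\right)^{2} = \left(81 + 286\right)^{2} = 367^{2} = 134689$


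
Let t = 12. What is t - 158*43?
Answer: -6782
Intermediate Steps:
t - 158*43 = 12 - 158*43 = 12 - 6794 = -6782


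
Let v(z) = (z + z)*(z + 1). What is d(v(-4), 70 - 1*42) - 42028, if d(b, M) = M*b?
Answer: -41356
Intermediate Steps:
v(z) = 2*z*(1 + z) (v(z) = (2*z)*(1 + z) = 2*z*(1 + z))
d(v(-4), 70 - 1*42) - 42028 = (70 - 1*42)*(2*(-4)*(1 - 4)) - 42028 = (70 - 42)*(2*(-4)*(-3)) - 42028 = 28*24 - 42028 = 672 - 42028 = -41356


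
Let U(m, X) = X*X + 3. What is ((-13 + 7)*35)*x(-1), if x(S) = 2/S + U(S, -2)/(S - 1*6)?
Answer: 630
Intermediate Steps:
U(m, X) = 3 + X**2 (U(m, X) = X**2 + 3 = 3 + X**2)
x(S) = 2/S + 7/(-6 + S) (x(S) = 2/S + (3 + (-2)**2)/(S - 1*6) = 2/S + (3 + 4)/(S - 6) = 2/S + 7/(-6 + S))
((-13 + 7)*35)*x(-1) = ((-13 + 7)*35)*(3*(-4 + 3*(-1))/(-1*(-6 - 1))) = (-6*35)*(3*(-1)*(-4 - 3)/(-7)) = -630*(-1)*(-1)*(-7)/7 = -210*(-3) = 630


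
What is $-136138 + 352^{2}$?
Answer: $-12234$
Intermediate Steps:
$-136138 + 352^{2} = -136138 + 123904 = -12234$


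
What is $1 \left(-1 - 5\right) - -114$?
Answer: $108$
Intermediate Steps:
$1 \left(-1 - 5\right) - -114 = 1 \left(-6\right) + 114 = -6 + 114 = 108$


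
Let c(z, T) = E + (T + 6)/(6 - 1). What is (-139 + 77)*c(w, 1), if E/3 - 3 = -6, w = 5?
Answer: 2356/5 ≈ 471.20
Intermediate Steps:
E = -9 (E = 9 + 3*(-6) = 9 - 18 = -9)
c(z, T) = -39/5 + T/5 (c(z, T) = -9 + (T + 6)/(6 - 1) = -9 + (6 + T)/5 = -9 + (6 + T)*(⅕) = -9 + (6/5 + T/5) = -39/5 + T/5)
(-139 + 77)*c(w, 1) = (-139 + 77)*(-39/5 + (⅕)*1) = -62*(-39/5 + ⅕) = -62*(-38/5) = 2356/5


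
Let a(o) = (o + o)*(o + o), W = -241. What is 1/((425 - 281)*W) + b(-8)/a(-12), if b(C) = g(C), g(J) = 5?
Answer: 1201/138816 ≈ 0.0086517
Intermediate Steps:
b(C) = 5
a(o) = 4*o² (a(o) = (2*o)*(2*o) = 4*o²)
1/((425 - 281)*W) + b(-8)/a(-12) = 1/((425 - 281)*(-241)) + 5/((4*(-12)²)) = -1/241/144 + 5/((4*144)) = (1/144)*(-1/241) + 5/576 = -1/34704 + 5*(1/576) = -1/34704 + 5/576 = 1201/138816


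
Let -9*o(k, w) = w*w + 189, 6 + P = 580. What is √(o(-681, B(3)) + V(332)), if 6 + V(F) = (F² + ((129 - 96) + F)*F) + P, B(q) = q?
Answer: 5*√9278 ≈ 481.61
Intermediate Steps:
P = 574 (P = -6 + 580 = 574)
o(k, w) = -21 - w²/9 (o(k, w) = -(w*w + 189)/9 = -(w² + 189)/9 = -(189 + w²)/9 = -21 - w²/9)
V(F) = 568 + F² + F*(33 + F) (V(F) = -6 + ((F² + ((129 - 96) + F)*F) + 574) = -6 + ((F² + (33 + F)*F) + 574) = -6 + ((F² + F*(33 + F)) + 574) = -6 + (574 + F² + F*(33 + F)) = 568 + F² + F*(33 + F))
√(o(-681, B(3)) + V(332)) = √((-21 - ⅑*3²) + (568 + 2*332² + 33*332)) = √((-21 - ⅑*9) + (568 + 2*110224 + 10956)) = √((-21 - 1) + (568 + 220448 + 10956)) = √(-22 + 231972) = √231950 = 5*√9278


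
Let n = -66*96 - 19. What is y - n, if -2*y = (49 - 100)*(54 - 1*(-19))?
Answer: 16433/2 ≈ 8216.5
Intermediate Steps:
n = -6355 (n = -6336 - 19 = -6355)
y = 3723/2 (y = -(49 - 100)*(54 - 1*(-19))/2 = -(-51)*(54 + 19)/2 = -(-51)*73/2 = -1/2*(-3723) = 3723/2 ≈ 1861.5)
y - n = 3723/2 - 1*(-6355) = 3723/2 + 6355 = 16433/2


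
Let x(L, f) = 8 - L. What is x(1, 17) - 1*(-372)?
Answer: 379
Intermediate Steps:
x(1, 17) - 1*(-372) = (8 - 1*1) - 1*(-372) = (8 - 1) + 372 = 7 + 372 = 379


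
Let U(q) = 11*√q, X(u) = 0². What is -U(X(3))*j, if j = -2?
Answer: 0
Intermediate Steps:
X(u) = 0
-U(X(3))*j = -11*√0*(-2) = -11*0*(-2) = -0*(-2) = -1*0 = 0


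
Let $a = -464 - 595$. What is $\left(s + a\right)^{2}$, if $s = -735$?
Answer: $3218436$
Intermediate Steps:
$a = -1059$
$\left(s + a\right)^{2} = \left(-735 - 1059\right)^{2} = \left(-1794\right)^{2} = 3218436$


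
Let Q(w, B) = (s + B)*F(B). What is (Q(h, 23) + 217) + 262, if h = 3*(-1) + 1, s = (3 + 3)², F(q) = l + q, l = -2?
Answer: 1718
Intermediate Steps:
F(q) = -2 + q
s = 36 (s = 6² = 36)
h = -2 (h = -3 + 1 = -2)
Q(w, B) = (-2 + B)*(36 + B) (Q(w, B) = (36 + B)*(-2 + B) = (-2 + B)*(36 + B))
(Q(h, 23) + 217) + 262 = ((-2 + 23)*(36 + 23) + 217) + 262 = (21*59 + 217) + 262 = (1239 + 217) + 262 = 1456 + 262 = 1718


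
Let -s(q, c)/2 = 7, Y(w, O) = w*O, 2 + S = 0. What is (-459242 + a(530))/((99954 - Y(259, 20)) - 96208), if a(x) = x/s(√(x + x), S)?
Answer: 1071653/3346 ≈ 320.28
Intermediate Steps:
S = -2 (S = -2 + 0 = -2)
Y(w, O) = O*w
s(q, c) = -14 (s(q, c) = -2*7 = -14)
a(x) = -x/14 (a(x) = x/(-14) = x*(-1/14) = -x/14)
(-459242 + a(530))/((99954 - Y(259, 20)) - 96208) = (-459242 - 1/14*530)/((99954 - 20*259) - 96208) = (-459242 - 265/7)/((99954 - 1*5180) - 96208) = -3214959/(7*((99954 - 5180) - 96208)) = -3214959/(7*(94774 - 96208)) = -3214959/7/(-1434) = -3214959/7*(-1/1434) = 1071653/3346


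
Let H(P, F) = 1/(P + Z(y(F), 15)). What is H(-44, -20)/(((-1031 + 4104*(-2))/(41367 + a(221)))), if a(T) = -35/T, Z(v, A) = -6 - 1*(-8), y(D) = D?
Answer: 4571036/42878199 ≈ 0.10661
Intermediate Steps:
Z(v, A) = 2 (Z(v, A) = -6 + 8 = 2)
H(P, F) = 1/(2 + P) (H(P, F) = 1/(P + 2) = 1/(2 + P))
H(-44, -20)/(((-1031 + 4104*(-2))/(41367 + a(221)))) = 1/((2 - 44)*(((-1031 + 4104*(-2))/(41367 - 35/221)))) = 1/((-42)*(((-1031 - 8208)/(41367 - 35*1/221)))) = -1/(42*((-9239/(41367 - 35/221)))) = -1/(42*((-9239/9142072/221))) = -1/(42*((-9239*221/9142072))) = -1/(42*(-2041819/9142072)) = -1/42*(-9142072/2041819) = 4571036/42878199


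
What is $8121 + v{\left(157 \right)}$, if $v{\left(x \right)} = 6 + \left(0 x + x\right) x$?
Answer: $32776$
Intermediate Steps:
$v{\left(x \right)} = 6 + x^{2}$ ($v{\left(x \right)} = 6 + \left(0 + x\right) x = 6 + x x = 6 + x^{2}$)
$8121 + v{\left(157 \right)} = 8121 + \left(6 + 157^{2}\right) = 8121 + \left(6 + 24649\right) = 8121 + 24655 = 32776$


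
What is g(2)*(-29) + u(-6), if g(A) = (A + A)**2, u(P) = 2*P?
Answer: -476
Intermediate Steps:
g(A) = 4*A**2 (g(A) = (2*A)**2 = 4*A**2)
g(2)*(-29) + u(-6) = (4*2**2)*(-29) + 2*(-6) = (4*4)*(-29) - 12 = 16*(-29) - 12 = -464 - 12 = -476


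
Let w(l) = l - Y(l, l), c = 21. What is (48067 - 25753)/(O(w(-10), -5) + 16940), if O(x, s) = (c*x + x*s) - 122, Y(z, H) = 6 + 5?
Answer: 3719/2747 ≈ 1.3538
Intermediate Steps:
Y(z, H) = 11
w(l) = -11 + l (w(l) = l - 1*11 = l - 11 = -11 + l)
O(x, s) = -122 + 21*x + s*x (O(x, s) = (21*x + x*s) - 122 = (21*x + s*x) - 122 = -122 + 21*x + s*x)
(48067 - 25753)/(O(w(-10), -5) + 16940) = (48067 - 25753)/((-122 + 21*(-11 - 10) - 5*(-11 - 10)) + 16940) = 22314/((-122 + 21*(-21) - 5*(-21)) + 16940) = 22314/((-122 - 441 + 105) + 16940) = 22314/(-458 + 16940) = 22314/16482 = 22314*(1/16482) = 3719/2747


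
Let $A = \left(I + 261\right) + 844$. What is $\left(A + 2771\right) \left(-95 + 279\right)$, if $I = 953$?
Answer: $888536$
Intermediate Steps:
$A = 2058$ ($A = \left(953 + 261\right) + 844 = 1214 + 844 = 2058$)
$\left(A + 2771\right) \left(-95 + 279\right) = \left(2058 + 2771\right) \left(-95 + 279\right) = 4829 \cdot 184 = 888536$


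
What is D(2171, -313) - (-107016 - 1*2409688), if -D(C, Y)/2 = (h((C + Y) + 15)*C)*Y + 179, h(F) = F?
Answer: 2548009504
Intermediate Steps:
D(C, Y) = -358 - 2*C*Y*(15 + C + Y) (D(C, Y) = -2*((((C + Y) + 15)*C)*Y + 179) = -2*(((15 + C + Y)*C)*Y + 179) = -2*((C*(15 + C + Y))*Y + 179) = -2*(C*Y*(15 + C + Y) + 179) = -2*(179 + C*Y*(15 + C + Y)) = -358 - 2*C*Y*(15 + C + Y))
D(2171, -313) - (-107016 - 1*2409688) = (-358 - 2*2171*(-313)*(15 + 2171 - 313)) - (-107016 - 1*2409688) = (-358 - 2*2171*(-313)*1873) - (-107016 - 2409688) = (-358 + 2545493158) - 1*(-2516704) = 2545492800 + 2516704 = 2548009504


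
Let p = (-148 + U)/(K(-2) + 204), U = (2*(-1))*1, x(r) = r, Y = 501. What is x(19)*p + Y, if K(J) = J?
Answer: 49176/101 ≈ 486.89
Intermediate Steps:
U = -2 (U = -2*1 = -2)
p = -75/101 (p = (-148 - 2)/(-2 + 204) = -150/202 = -150*1/202 = -75/101 ≈ -0.74257)
x(19)*p + Y = 19*(-75/101) + 501 = -1425/101 + 501 = 49176/101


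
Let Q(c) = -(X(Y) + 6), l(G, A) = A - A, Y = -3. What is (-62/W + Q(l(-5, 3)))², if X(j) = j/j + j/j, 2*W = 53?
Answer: 300304/2809 ≈ 106.91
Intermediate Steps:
W = 53/2 (W = (½)*53 = 53/2 ≈ 26.500)
X(j) = 2 (X(j) = 1 + 1 = 2)
l(G, A) = 0
Q(c) = -8 (Q(c) = -(2 + 6) = -1*8 = -8)
(-62/W + Q(l(-5, 3)))² = (-62/53/2 - 8)² = (-62*2/53 - 8)² = (-124/53 - 8)² = (-548/53)² = 300304/2809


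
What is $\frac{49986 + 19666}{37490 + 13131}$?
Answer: $\frac{69652}{50621} \approx 1.3759$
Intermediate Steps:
$\frac{49986 + 19666}{37490 + 13131} = \frac{69652}{50621}$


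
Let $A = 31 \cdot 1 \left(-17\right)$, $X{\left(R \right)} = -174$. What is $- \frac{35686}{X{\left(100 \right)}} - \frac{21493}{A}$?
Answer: $\frac{11273152}{45849} \approx 245.88$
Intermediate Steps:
$A = -527$ ($A = 31 \left(-17\right) = -527$)
$- \frac{35686}{X{\left(100 \right)}} - \frac{21493}{A} = - \frac{35686}{-174} - \frac{21493}{-527} = \left(-35686\right) \left(- \frac{1}{174}\right) - - \frac{21493}{527} = \frac{17843}{87} + \frac{21493}{527} = \frac{11273152}{45849}$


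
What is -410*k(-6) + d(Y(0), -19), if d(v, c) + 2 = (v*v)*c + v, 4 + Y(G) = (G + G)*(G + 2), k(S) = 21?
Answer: -8920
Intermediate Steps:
Y(G) = -4 + 2*G*(2 + G) (Y(G) = -4 + (G + G)*(G + 2) = -4 + (2*G)*(2 + G) = -4 + 2*G*(2 + G))
d(v, c) = -2 + v + c*v² (d(v, c) = -2 + ((v*v)*c + v) = -2 + (v²*c + v) = -2 + (c*v² + v) = -2 + (v + c*v²) = -2 + v + c*v²)
-410*k(-6) + d(Y(0), -19) = -410*21 + (-2 + (-4 + 2*0² + 4*0) - 19*(-4 + 2*0² + 4*0)²) = -8610 + (-2 + (-4 + 2*0 + 0) - 19*(-4 + 2*0 + 0)²) = -8610 + (-2 + (-4 + 0 + 0) - 19*(-4 + 0 + 0)²) = -8610 + (-2 - 4 - 19*(-4)²) = -8610 + (-2 - 4 - 19*16) = -8610 + (-2 - 4 - 304) = -8610 - 310 = -8920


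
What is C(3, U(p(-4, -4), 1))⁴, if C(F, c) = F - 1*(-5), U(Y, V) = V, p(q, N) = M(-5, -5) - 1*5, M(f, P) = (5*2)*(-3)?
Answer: 4096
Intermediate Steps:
M(f, P) = -30 (M(f, P) = 10*(-3) = -30)
p(q, N) = -35 (p(q, N) = -30 - 1*5 = -30 - 5 = -35)
C(F, c) = 5 + F (C(F, c) = F + 5 = 5 + F)
C(3, U(p(-4, -4), 1))⁴ = (5 + 3)⁴ = 8⁴ = 4096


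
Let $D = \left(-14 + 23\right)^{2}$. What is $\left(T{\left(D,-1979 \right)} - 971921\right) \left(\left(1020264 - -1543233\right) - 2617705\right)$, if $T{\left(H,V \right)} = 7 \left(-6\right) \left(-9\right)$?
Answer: $52665402944$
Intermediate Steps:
$D = 81$ ($D = 9^{2} = 81$)
$T{\left(H,V \right)} = 378$ ($T{\left(H,V \right)} = \left(-42\right) \left(-9\right) = 378$)
$\left(T{\left(D,-1979 \right)} - 971921\right) \left(\left(1020264 - -1543233\right) - 2617705\right) = \left(378 - 971921\right) \left(\left(1020264 - -1543233\right) - 2617705\right) = - 971543 \left(\left(1020264 + 1543233\right) - 2617705\right) = - 971543 \left(2563497 - 2617705\right) = \left(-971543\right) \left(-54208\right) = 52665402944$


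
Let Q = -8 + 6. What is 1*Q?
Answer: -2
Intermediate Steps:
Q = -2
1*Q = 1*(-2) = -2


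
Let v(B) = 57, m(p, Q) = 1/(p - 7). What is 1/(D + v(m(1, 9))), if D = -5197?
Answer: -1/5140 ≈ -0.00019455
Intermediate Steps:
m(p, Q) = 1/(-7 + p)
1/(D + v(m(1, 9))) = 1/(-5197 + 57) = 1/(-5140) = -1/5140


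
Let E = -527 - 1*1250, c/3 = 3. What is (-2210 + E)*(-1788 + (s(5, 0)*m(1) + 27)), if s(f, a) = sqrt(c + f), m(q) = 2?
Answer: 7021107 - 7974*sqrt(14) ≈ 6.9913e+6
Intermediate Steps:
c = 9 (c = 3*3 = 9)
s(f, a) = sqrt(9 + f)
E = -1777 (E = -527 - 1250 = -1777)
(-2210 + E)*(-1788 + (s(5, 0)*m(1) + 27)) = (-2210 - 1777)*(-1788 + (sqrt(9 + 5)*2 + 27)) = -3987*(-1788 + (sqrt(14)*2 + 27)) = -3987*(-1788 + (2*sqrt(14) + 27)) = -3987*(-1788 + (27 + 2*sqrt(14))) = -3987*(-1761 + 2*sqrt(14)) = 7021107 - 7974*sqrt(14)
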